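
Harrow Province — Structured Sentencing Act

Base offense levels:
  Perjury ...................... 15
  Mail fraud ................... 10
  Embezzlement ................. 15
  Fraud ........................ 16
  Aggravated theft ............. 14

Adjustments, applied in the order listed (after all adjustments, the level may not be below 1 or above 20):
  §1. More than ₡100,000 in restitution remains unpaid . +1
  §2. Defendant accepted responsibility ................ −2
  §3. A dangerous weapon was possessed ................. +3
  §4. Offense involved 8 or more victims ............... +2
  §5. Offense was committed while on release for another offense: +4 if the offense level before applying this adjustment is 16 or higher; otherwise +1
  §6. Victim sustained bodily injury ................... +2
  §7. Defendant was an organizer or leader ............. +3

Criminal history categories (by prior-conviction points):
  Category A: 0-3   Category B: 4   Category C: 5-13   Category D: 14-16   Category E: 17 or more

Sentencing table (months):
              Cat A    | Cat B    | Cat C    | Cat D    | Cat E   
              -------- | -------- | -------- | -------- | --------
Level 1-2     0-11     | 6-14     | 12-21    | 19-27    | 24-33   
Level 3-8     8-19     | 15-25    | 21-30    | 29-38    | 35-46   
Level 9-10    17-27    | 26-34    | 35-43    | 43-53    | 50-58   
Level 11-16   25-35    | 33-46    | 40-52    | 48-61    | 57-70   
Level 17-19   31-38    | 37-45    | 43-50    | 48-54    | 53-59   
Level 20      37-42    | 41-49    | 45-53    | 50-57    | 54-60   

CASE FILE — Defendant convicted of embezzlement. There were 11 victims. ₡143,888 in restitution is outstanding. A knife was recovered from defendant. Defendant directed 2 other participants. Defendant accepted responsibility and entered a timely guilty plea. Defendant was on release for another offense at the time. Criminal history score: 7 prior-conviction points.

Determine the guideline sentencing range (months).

Base offense level for embezzlement: 15.
§1 applies: 15 + 1 = 16.
§2 applies: 16 − 2 = 14.
§3 applies: 14 + 3 = 17.
§4 applies: 17 + 2 = 19.
§5 applies (level before this adjustment is 19 ≥ 16, so +4): 19 + 4 = 23.
§7 applies: 23 + 3 = 26.
Level 26 exceeds the maximum of 20; capped at 20.
Final offense level: 20.
Criminal history: 7 prior points → Category C (5-13).
Level 20 falls in the 20 band.
Grid: Level 20 × Category C = 45-53 months.

45-53 months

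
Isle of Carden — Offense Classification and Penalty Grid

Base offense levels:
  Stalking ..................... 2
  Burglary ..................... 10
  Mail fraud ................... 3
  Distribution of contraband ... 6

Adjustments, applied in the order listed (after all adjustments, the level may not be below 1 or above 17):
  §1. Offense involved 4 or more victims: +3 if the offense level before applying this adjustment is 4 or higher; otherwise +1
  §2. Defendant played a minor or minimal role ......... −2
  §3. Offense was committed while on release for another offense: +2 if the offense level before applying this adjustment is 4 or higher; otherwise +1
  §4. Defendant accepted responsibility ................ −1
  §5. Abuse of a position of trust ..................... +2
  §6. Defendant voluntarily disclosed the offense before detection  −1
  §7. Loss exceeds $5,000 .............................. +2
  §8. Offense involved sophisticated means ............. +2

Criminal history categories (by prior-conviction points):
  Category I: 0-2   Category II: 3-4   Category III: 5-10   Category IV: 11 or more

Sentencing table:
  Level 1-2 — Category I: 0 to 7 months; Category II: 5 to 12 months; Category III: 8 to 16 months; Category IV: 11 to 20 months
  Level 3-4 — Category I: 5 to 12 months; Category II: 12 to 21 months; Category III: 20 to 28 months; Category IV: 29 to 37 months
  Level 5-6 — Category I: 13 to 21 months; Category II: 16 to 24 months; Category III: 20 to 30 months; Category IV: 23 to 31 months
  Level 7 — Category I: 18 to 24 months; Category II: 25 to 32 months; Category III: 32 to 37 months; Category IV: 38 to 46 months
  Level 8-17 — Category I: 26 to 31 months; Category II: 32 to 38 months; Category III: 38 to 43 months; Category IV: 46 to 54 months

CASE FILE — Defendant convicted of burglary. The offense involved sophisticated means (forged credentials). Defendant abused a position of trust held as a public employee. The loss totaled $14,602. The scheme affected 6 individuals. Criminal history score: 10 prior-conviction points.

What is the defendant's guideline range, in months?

38-43 months

Base offense level for burglary: 10.
§1 applies (level before this adjustment is 10 ≥ 4, so +3): 10 + 3 = 13.
§4 does not apply.
§5 applies: 13 + 2 = 15.
§7 applies: 15 + 2 = 17.
§8 applies: 17 + 2 = 19.
Level 19 exceeds the maximum of 17; capped at 17.
Final offense level: 17.
Criminal history: 10 prior points → Category III (5-10).
Level 17 falls in the 8-17 band.
Grid: Level 8-17 × Category III = 38-43 months.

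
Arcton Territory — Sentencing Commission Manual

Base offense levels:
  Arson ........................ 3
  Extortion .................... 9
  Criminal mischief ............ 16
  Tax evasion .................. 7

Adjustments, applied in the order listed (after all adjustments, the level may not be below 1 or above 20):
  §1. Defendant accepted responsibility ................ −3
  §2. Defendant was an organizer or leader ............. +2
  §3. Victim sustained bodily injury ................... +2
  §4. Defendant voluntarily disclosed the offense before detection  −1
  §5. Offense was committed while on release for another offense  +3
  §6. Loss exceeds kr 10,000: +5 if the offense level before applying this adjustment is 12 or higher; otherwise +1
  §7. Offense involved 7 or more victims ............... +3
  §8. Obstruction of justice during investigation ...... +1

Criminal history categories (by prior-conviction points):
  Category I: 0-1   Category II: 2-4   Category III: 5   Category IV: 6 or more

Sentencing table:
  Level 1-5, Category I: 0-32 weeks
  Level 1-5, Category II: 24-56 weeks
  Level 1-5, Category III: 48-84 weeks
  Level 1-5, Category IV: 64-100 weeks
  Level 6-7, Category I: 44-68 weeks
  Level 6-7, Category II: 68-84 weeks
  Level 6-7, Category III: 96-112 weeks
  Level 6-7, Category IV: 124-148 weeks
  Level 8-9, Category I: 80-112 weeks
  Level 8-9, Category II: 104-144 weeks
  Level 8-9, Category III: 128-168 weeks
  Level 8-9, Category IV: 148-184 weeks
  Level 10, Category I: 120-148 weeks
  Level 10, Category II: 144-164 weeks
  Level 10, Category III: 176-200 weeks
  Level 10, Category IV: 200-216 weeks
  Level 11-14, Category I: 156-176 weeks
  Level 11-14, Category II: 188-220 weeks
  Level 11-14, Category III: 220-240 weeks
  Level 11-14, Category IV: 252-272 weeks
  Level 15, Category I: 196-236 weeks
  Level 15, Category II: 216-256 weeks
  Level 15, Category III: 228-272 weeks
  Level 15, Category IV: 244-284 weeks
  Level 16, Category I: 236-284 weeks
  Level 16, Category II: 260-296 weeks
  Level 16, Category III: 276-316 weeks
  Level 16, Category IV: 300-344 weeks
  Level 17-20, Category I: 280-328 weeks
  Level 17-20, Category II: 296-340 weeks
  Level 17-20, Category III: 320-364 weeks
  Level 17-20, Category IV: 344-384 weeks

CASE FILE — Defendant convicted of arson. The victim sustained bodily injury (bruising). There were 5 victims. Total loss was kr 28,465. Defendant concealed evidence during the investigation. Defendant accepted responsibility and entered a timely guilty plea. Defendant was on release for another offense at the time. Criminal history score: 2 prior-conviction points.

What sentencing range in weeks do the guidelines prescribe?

68-84 weeks

Base offense level for arson: 3.
§1 applies: 3 − 3 = 0.
§3 applies: 0 + 2 = 2.
§5 applies: 2 + 3 = 5.
§6 applies (level before this adjustment is 5 < 12, so +1): 5 + 1 = 6.
§7 does not apply.
§8 applies: 6 + 1 = 7.
Final offense level: 7.
Criminal history: 2 prior points → Category II (2-4).
Level 7 falls in the 6-7 band.
Grid: Level 6-7 × Category II = 68-84 weeks.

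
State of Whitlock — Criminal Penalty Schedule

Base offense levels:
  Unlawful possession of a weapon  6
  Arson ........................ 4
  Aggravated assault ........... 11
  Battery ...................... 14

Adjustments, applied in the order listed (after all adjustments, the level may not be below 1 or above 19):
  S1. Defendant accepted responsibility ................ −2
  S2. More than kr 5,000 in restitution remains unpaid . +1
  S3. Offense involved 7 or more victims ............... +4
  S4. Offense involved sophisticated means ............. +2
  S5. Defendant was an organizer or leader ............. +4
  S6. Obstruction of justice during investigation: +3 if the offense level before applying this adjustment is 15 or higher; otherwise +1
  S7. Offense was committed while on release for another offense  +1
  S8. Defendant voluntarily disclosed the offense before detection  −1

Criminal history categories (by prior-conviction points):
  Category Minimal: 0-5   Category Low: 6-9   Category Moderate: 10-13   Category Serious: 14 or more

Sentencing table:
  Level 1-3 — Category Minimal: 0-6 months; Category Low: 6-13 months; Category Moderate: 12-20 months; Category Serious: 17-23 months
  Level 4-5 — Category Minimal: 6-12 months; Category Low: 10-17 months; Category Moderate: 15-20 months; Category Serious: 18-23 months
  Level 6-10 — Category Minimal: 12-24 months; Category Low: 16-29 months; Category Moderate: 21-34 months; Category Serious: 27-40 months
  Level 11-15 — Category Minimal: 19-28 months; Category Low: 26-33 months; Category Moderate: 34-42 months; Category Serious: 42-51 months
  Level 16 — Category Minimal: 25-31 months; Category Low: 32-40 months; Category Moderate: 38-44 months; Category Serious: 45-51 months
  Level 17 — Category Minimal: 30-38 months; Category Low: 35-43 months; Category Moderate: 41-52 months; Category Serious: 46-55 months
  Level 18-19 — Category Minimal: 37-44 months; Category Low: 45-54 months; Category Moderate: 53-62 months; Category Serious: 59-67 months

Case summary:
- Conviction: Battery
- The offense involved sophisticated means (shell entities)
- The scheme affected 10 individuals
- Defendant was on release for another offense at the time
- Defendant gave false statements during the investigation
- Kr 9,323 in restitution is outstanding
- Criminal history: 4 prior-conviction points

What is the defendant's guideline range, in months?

37-44 months

Base offense level for battery: 14.
S2 applies: 14 + 1 = 15.
S3 applies: 15 + 4 = 19.
S4 applies: 19 + 2 = 21.
S6 applies (level before this adjustment is 21 ≥ 15, so +3): 21 + 3 = 24.
S7 applies: 24 + 1 = 25.
Level 25 exceeds the maximum of 19; capped at 19.
Final offense level: 19.
Criminal history: 4 prior points → Category Minimal (0-5).
Level 19 falls in the 18-19 band.
Grid: Level 18-19 × Category Minimal = 37-44 months.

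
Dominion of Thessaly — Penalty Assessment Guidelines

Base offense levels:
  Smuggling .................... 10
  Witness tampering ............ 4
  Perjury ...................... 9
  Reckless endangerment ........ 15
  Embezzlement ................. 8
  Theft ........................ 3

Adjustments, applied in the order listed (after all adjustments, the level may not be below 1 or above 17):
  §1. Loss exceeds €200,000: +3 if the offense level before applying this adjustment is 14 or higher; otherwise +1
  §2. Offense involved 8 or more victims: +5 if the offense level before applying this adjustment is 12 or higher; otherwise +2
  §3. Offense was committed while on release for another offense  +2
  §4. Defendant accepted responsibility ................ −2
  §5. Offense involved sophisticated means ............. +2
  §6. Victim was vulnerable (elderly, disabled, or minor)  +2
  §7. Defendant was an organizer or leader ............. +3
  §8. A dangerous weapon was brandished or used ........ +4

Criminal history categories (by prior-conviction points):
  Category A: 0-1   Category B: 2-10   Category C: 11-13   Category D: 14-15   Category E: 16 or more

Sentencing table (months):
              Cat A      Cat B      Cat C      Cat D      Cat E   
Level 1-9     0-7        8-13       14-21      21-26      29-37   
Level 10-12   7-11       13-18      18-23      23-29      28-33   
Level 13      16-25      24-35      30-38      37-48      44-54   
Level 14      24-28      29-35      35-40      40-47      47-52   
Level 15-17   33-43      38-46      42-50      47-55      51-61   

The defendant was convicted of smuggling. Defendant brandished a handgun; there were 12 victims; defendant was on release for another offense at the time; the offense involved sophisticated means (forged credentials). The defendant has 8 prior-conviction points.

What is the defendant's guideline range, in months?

38-46 months

Base offense level for smuggling: 10.
§1 does not apply.
§2 applies (level before this adjustment is 10 < 12, so +2): 10 + 2 = 12.
§3 applies: 12 + 2 = 14.
§5 applies: 14 + 2 = 16.
§6 does not apply.
§7 does not apply.
§8 applies: 16 + 4 = 20.
Level 20 exceeds the maximum of 17; capped at 17.
Final offense level: 17.
Criminal history: 8 prior points → Category B (2-10).
Level 17 falls in the 15-17 band.
Grid: Level 15-17 × Category B = 38-46 months.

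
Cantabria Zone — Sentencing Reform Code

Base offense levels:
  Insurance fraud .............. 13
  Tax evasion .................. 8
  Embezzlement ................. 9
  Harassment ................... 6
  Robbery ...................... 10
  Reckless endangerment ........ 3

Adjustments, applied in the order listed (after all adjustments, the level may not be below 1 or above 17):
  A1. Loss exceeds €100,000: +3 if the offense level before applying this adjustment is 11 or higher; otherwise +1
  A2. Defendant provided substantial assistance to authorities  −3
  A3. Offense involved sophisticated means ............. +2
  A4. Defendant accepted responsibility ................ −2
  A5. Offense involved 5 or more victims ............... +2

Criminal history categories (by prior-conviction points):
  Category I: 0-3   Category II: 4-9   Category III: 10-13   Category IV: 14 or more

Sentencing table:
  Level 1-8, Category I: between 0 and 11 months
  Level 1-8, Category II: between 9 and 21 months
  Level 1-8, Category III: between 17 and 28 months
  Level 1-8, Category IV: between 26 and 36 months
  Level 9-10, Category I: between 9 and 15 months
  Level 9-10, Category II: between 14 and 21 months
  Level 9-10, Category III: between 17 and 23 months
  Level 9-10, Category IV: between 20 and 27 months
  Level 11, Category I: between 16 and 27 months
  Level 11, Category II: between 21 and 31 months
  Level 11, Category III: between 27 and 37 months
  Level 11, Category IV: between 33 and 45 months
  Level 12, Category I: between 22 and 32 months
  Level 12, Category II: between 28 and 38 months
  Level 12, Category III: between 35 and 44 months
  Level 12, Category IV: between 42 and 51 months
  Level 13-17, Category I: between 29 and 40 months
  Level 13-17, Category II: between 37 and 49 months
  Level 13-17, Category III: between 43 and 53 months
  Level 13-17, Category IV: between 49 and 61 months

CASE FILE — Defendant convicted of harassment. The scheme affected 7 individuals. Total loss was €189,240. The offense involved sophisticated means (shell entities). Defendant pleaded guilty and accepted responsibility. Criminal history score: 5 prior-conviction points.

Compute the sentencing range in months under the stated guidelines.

14-21 months

Base offense level for harassment: 6.
A1 applies (level before this adjustment is 6 < 11, so +1): 6 + 1 = 7.
A2 does not apply.
A3 applies: 7 + 2 = 9.
A4 applies: 9 − 2 = 7.
A5 applies: 7 + 2 = 9.
Final offense level: 9.
Criminal history: 5 prior points → Category II (4-9).
Level 9 falls in the 9-10 band.
Grid: Level 9-10 × Category II = 14-21 months.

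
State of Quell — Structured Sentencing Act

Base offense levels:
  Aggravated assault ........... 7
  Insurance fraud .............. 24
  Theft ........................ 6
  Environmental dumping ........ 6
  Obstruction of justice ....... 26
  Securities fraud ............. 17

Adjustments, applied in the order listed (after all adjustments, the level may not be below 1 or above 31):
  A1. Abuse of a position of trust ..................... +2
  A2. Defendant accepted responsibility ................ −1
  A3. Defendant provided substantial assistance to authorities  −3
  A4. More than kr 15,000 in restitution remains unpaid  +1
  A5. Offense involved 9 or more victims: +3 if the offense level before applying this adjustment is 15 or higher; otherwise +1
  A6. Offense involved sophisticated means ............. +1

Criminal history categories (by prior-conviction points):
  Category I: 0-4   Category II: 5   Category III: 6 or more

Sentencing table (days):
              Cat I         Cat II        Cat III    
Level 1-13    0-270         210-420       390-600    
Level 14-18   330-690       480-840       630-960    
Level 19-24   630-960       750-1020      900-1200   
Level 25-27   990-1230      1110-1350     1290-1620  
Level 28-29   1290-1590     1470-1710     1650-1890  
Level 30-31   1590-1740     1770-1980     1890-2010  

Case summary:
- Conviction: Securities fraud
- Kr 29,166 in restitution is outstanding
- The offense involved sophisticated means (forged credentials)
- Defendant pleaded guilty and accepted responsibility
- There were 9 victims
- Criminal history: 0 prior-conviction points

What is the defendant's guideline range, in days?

630-960 days

Base offense level for securities fraud: 17.
A1 does not apply.
A2 applies: 17 − 1 = 16.
A4 applies: 16 + 1 = 17.
A5 applies (level before this adjustment is 17 ≥ 15, so +3): 17 + 3 = 20.
A6 applies: 20 + 1 = 21.
Final offense level: 21.
Criminal history: 0 prior points → Category I (0-4).
Level 21 falls in the 19-24 band.
Grid: Level 19-24 × Category I = 630-960 days.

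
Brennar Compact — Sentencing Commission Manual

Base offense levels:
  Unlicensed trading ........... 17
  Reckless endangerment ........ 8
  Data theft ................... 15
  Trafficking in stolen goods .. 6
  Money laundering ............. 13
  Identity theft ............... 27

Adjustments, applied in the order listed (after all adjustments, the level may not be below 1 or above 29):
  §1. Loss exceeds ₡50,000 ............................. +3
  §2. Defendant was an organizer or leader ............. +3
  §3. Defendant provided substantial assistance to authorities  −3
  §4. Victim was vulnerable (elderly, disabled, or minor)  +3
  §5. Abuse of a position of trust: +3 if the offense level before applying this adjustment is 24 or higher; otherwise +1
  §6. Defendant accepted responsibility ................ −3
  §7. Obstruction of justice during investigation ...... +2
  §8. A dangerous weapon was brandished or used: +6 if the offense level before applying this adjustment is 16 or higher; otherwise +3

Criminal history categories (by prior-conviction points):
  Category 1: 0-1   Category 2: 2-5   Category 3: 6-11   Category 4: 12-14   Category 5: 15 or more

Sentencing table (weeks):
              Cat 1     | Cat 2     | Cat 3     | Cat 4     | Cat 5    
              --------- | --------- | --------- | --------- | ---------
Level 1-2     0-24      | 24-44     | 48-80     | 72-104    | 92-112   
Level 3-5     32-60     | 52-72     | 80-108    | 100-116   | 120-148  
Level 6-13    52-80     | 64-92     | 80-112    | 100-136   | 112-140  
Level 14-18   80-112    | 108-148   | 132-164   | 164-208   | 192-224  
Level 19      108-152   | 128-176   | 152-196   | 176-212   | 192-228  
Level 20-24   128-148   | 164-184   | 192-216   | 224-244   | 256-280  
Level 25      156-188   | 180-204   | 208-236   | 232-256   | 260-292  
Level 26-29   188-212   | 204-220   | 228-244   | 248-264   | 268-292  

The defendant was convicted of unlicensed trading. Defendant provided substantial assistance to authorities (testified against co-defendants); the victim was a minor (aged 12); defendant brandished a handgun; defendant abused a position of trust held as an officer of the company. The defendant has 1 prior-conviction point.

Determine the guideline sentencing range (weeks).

Base offense level for unlicensed trading: 17.
§1 does not apply.
§2 does not apply.
§3 applies: 17 − 3 = 14.
§4 applies: 14 + 3 = 17.
§5 applies (level before this adjustment is 17 < 24, so +1): 17 + 1 = 18.
§7 does not apply.
§8 applies (level before this adjustment is 18 ≥ 16, so +6): 18 + 6 = 24.
Final offense level: 24.
Criminal history: 1 prior point → Category 1 (0-1).
Level 24 falls in the 20-24 band.
Grid: Level 20-24 × Category 1 = 128-148 weeks.

128-148 weeks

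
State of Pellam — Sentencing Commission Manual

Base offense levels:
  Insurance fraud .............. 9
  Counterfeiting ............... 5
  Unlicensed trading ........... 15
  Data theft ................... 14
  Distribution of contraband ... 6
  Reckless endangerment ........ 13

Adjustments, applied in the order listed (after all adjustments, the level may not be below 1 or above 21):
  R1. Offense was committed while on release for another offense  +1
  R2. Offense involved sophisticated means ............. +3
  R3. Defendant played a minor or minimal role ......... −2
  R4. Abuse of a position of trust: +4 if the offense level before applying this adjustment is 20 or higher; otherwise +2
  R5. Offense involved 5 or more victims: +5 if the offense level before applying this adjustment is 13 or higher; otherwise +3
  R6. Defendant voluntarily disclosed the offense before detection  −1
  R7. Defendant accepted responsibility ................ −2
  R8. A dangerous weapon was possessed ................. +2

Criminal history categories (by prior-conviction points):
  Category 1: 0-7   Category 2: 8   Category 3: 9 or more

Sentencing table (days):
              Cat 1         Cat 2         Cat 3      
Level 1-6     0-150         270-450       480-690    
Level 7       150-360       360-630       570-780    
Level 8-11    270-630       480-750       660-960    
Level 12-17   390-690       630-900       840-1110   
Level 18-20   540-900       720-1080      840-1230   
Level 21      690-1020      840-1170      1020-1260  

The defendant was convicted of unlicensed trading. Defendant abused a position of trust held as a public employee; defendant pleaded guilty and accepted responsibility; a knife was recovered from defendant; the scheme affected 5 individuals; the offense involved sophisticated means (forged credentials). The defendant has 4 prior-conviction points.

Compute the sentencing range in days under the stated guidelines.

690-1020 days

Base offense level for unlicensed trading: 15.
R2 applies: 15 + 3 = 18.
R4 applies (level before this adjustment is 18 < 20, so +2): 18 + 2 = 20.
R5 applies (level before this adjustment is 20 ≥ 13, so +5): 20 + 5 = 25.
R6 does not apply.
R7 applies: 25 − 2 = 23.
R8 applies: 23 + 2 = 25.
Level 25 exceeds the maximum of 21; capped at 21.
Final offense level: 21.
Criminal history: 4 prior points → Category 1 (0-7).
Level 21 falls in the 21 band.
Grid: Level 21 × Category 1 = 690-1020 days.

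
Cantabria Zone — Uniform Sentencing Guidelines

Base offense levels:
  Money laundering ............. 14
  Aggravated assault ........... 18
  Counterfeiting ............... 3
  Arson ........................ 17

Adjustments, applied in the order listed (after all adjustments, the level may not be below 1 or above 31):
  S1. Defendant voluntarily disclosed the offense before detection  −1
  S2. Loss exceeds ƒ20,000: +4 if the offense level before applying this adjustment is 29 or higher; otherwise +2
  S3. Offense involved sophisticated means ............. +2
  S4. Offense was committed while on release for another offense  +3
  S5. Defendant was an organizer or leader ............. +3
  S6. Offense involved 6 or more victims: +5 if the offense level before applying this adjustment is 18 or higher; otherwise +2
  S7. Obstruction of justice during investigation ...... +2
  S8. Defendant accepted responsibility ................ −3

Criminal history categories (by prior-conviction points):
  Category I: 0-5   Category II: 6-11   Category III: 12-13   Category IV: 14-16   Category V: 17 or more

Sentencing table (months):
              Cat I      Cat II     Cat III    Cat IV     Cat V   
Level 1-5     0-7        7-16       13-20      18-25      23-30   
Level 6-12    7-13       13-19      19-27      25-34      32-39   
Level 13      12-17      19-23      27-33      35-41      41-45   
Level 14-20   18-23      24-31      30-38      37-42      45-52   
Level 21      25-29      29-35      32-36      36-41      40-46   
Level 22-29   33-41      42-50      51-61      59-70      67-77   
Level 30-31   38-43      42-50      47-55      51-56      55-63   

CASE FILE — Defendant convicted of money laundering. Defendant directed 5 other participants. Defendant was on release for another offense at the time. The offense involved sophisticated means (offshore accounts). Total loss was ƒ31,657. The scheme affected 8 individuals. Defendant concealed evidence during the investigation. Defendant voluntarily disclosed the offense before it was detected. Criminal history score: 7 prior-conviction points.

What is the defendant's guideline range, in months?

42-50 months

Base offense level for money laundering: 14.
S1 applies: 14 − 1 = 13.
S2 applies (level before this adjustment is 13 < 29, so +2): 13 + 2 = 15.
S3 applies: 15 + 2 = 17.
S4 applies: 17 + 3 = 20.
S5 applies: 20 + 3 = 23.
S6 applies (level before this adjustment is 23 ≥ 18, so +5): 23 + 5 = 28.
S7 applies: 28 + 2 = 30.
S8 does not apply.
Final offense level: 30.
Criminal history: 7 prior points → Category II (6-11).
Level 30 falls in the 30-31 band.
Grid: Level 30-31 × Category II = 42-50 months.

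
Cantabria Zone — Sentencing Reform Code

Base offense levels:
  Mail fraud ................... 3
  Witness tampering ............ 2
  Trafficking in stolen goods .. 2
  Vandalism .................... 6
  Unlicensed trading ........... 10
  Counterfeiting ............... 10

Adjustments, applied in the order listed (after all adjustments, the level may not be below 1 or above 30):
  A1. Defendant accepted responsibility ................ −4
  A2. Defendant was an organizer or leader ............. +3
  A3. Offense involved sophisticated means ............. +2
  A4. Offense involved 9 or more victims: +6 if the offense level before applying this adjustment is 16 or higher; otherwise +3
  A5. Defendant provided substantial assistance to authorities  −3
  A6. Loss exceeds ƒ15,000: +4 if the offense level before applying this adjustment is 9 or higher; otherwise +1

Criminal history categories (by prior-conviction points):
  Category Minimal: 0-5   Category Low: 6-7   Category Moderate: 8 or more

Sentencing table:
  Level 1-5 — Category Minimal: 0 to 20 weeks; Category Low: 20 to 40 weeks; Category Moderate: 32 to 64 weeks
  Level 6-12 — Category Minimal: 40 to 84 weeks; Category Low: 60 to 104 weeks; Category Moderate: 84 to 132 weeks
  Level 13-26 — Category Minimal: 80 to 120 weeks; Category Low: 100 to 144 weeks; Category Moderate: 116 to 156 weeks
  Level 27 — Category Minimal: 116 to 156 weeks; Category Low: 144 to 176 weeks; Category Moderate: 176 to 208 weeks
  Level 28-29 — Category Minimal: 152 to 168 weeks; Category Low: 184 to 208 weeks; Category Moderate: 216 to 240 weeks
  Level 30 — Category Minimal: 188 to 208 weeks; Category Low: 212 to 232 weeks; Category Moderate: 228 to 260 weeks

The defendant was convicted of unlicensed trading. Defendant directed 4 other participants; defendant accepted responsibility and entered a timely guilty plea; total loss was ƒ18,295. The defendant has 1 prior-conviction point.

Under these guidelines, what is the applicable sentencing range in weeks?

Base offense level for unlicensed trading: 10.
A1 applies: 10 − 4 = 6.
A2 applies: 6 + 3 = 9.
A3 does not apply.
A5 does not apply.
A6 applies (level before this adjustment is 9 ≥ 9, so +4): 9 + 4 = 13.
Final offense level: 13.
Criminal history: 1 prior point → Category Minimal (0-5).
Level 13 falls in the 13-26 band.
Grid: Level 13-26 × Category Minimal = 80-120 weeks.

80-120 weeks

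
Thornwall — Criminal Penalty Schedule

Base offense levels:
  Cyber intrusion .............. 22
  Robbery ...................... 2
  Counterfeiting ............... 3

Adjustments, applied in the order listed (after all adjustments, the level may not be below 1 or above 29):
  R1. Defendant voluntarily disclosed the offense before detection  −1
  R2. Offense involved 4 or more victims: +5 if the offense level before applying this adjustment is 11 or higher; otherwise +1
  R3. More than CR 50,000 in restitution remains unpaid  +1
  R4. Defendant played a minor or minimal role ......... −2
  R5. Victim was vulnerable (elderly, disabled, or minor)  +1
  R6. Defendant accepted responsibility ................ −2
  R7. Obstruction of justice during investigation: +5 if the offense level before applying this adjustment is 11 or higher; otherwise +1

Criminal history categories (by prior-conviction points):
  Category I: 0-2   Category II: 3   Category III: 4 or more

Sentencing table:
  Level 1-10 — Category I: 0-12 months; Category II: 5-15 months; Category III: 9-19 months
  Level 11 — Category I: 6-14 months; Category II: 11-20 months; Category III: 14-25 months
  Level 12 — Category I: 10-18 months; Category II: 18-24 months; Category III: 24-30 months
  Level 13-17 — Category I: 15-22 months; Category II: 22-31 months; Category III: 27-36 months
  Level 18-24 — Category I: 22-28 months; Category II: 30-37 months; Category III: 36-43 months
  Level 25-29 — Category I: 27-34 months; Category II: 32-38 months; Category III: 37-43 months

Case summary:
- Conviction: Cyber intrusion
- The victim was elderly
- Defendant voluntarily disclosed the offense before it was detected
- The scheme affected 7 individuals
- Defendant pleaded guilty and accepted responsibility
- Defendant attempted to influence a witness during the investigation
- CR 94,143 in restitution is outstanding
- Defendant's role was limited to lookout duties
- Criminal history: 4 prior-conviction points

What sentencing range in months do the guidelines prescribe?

Base offense level for cyber intrusion: 22.
R1 applies: 22 − 1 = 21.
R2 applies (level before this adjustment is 21 ≥ 11, so +5): 21 + 5 = 26.
R3 applies: 26 + 1 = 27.
R4 applies: 27 − 2 = 25.
R5 applies: 25 + 1 = 26.
R6 applies: 26 − 2 = 24.
R7 applies (level before this adjustment is 24 ≥ 11, so +5): 24 + 5 = 29.
Final offense level: 29.
Criminal history: 4 prior points → Category III (4+).
Level 29 falls in the 25-29 band.
Grid: Level 25-29 × Category III = 37-43 months.

37-43 months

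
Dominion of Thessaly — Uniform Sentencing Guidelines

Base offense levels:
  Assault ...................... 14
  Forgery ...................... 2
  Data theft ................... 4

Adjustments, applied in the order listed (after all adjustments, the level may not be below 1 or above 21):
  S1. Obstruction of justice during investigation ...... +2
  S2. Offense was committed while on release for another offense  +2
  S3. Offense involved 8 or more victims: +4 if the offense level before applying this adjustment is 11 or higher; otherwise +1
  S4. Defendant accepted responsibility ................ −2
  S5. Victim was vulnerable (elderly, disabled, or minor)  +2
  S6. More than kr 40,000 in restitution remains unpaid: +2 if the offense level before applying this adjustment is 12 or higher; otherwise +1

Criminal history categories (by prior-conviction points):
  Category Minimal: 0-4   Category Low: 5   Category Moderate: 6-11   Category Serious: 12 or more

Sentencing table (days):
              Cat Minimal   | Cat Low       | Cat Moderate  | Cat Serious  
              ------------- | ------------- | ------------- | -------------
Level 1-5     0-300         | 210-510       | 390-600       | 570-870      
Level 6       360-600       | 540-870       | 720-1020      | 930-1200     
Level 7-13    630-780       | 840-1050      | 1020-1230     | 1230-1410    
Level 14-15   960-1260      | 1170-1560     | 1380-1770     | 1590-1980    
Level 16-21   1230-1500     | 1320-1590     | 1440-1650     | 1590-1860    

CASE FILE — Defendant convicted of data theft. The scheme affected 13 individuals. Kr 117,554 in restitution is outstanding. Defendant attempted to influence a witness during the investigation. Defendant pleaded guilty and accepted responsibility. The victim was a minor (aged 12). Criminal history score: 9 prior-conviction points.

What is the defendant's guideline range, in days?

1020-1230 days

Base offense level for data theft: 4.
S1 applies: 4 + 2 = 6.
S2 does not apply.
S3 applies (level before this adjustment is 6 < 11, so +1): 6 + 1 = 7.
S4 applies: 7 − 2 = 5.
S5 applies: 5 + 2 = 7.
S6 applies (level before this adjustment is 7 < 12, so +1): 7 + 1 = 8.
Final offense level: 8.
Criminal history: 9 prior points → Category Moderate (6-11).
Level 8 falls in the 7-13 band.
Grid: Level 7-13 × Category Moderate = 1020-1230 days.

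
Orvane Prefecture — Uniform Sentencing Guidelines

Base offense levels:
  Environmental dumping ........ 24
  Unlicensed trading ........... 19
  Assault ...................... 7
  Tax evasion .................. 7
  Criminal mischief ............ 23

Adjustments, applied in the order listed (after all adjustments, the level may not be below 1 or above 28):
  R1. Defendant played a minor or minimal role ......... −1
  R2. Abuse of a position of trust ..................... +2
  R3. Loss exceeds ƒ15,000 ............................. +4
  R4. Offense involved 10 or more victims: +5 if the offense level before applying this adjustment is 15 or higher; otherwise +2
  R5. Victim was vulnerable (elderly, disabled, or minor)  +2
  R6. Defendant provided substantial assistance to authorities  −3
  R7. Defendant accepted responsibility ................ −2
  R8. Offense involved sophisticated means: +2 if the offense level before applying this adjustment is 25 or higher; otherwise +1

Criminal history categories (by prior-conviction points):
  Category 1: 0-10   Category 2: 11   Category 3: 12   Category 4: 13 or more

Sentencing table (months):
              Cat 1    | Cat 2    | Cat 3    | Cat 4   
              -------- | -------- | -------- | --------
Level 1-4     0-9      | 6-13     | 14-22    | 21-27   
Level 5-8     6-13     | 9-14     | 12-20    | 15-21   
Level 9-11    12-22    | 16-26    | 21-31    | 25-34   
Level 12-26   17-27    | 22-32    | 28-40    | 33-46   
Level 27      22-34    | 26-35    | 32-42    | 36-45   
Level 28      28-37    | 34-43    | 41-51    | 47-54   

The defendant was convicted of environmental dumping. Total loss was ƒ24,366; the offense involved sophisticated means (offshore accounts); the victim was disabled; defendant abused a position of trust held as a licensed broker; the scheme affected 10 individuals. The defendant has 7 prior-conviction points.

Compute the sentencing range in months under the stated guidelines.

28-37 months

Base offense level for environmental dumping: 24.
R1 does not apply.
R2 applies: 24 + 2 = 26.
R3 applies: 26 + 4 = 30.
R4 applies (level before this adjustment is 30 ≥ 15, so +5): 30 + 5 = 35.
R5 applies: 35 + 2 = 37.
R7 does not apply.
R8 applies (level before this adjustment is 37 ≥ 25, so +2): 37 + 2 = 39.
Level 39 exceeds the maximum of 28; capped at 28.
Final offense level: 28.
Criminal history: 7 prior points → Category 1 (0-10).
Level 28 falls in the 28 band.
Grid: Level 28 × Category 1 = 28-37 months.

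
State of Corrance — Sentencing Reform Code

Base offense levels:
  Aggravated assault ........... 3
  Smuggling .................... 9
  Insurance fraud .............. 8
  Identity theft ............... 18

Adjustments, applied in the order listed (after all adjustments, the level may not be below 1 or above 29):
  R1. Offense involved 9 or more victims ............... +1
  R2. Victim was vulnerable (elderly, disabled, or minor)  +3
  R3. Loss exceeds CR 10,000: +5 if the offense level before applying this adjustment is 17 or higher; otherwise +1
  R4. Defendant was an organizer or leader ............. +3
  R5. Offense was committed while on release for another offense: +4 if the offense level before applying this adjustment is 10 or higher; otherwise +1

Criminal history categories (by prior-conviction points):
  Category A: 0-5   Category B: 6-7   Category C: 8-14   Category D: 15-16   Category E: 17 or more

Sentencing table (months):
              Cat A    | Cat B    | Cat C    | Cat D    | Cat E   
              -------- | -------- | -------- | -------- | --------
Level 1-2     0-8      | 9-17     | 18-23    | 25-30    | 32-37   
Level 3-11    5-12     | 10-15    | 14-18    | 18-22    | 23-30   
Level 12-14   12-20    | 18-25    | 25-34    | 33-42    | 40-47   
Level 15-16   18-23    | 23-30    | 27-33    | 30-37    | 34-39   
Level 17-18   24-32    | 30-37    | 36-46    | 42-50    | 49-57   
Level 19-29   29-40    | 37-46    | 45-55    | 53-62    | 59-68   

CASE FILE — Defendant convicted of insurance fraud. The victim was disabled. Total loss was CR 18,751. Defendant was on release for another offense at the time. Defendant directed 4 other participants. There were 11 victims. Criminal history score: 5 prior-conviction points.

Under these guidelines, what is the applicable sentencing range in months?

Base offense level for insurance fraud: 8.
R1 applies: 8 + 1 = 9.
R2 applies: 9 + 3 = 12.
R3 applies (level before this adjustment is 12 < 17, so +1): 12 + 1 = 13.
R4 applies: 13 + 3 = 16.
R5 applies (level before this adjustment is 16 ≥ 10, so +4): 16 + 4 = 20.
Final offense level: 20.
Criminal history: 5 prior points → Category A (0-5).
Level 20 falls in the 19-29 band.
Grid: Level 19-29 × Category A = 29-40 months.

29-40 months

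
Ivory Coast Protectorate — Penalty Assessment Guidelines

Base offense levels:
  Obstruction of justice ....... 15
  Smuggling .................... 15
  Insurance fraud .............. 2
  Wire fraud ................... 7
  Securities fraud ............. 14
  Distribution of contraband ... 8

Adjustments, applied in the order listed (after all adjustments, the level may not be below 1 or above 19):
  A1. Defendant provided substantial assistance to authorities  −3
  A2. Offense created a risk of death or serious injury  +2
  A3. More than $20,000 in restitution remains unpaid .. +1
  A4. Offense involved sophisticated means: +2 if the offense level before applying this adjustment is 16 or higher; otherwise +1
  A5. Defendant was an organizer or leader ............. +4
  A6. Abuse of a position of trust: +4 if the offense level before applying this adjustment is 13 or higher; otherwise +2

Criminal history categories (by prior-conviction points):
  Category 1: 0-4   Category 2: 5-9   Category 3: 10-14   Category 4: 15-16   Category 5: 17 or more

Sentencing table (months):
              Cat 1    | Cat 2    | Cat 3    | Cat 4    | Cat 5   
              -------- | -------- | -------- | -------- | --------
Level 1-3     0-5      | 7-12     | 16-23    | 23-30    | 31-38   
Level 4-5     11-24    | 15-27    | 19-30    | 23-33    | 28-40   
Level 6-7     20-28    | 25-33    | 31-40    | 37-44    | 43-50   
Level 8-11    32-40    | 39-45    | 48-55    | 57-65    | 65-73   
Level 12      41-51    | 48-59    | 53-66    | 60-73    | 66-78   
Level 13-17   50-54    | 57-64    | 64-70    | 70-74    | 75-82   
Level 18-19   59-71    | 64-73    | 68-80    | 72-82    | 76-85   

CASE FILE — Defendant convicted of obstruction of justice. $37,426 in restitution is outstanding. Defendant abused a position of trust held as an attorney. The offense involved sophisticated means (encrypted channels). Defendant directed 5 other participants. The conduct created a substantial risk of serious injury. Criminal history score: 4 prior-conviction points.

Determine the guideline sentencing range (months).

59-71 months

Base offense level for obstruction of justice: 15.
A2 applies: 15 + 2 = 17.
A3 applies: 17 + 1 = 18.
A4 applies (level before this adjustment is 18 ≥ 16, so +2): 18 + 2 = 20.
A5 applies: 20 + 4 = 24.
A6 applies (level before this adjustment is 24 ≥ 13, so +4): 24 + 4 = 28.
Level 28 exceeds the maximum of 19; capped at 19.
Final offense level: 19.
Criminal history: 4 prior points → Category 1 (0-4).
Level 19 falls in the 18-19 band.
Grid: Level 18-19 × Category 1 = 59-71 months.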